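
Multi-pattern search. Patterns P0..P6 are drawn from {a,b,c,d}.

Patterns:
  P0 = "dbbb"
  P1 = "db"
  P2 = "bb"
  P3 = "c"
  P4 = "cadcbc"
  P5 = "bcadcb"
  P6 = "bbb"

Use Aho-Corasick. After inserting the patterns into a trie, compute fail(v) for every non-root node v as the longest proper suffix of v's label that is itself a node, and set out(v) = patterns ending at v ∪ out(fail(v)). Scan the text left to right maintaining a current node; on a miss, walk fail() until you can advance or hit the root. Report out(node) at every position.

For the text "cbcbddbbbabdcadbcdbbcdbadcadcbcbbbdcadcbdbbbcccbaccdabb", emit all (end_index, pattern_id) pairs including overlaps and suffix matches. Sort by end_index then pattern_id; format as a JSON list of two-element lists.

Build:
Trie nodes:
  0='ε' goto b→5 c→7 d→1
  1='d' goto b→2
  2='db' goto b→3  [P1 ends]
  3='dbb' goto b→4
  4='dbbb' goto ·  [P0 ends]
  5='b' goto b→6 c→13
  6='bb' goto b→18  [P2 ends]
  7='c' goto a→8  [P3 ends]
  8='ca' goto d→9
  9='cad' goto c→10
  10='cadc' goto b→11
  11='cadcb' goto c→12
  12='cadcbc' goto ·  [P4 ends]
  13='bc' goto a→14
  14='bca' goto d→15
  15='bcad' goto c→16
  16='bcadc' goto b→17
  17='bcadcb' goto ·  [P5 ends]
  18='bbb' goto ·  [P6 ends]

BFS fail/out derivation:
  fail(1) 'd': from fail(0)=0 chase 'd': 0 ⇒ 0;  out=∅∪out(0)=∅
  fail(5) 'b': from fail(0)=0 chase 'b': 0 ⇒ 0;  out=∅∪out(0)=∅
  fail(7) 'c': from fail(0)=0 chase 'c': 0 ⇒ 0;  out={3}∪out(0)={3}
  fail(2) 'db': from fail(1)=0 chase 'b': 0 ⇒ 5;  out={1}∪out(5)={1}
  fail(6) 'bb': from fail(5)=0 chase 'b': 0 ⇒ 5;  out={2}∪out(5)={2}
  fail(8) 'ca': from fail(7)=0 chase 'a': 0 ⇒ 0;  out=∅∪out(0)=∅
  fail(13) 'bc': from fail(5)=0 chase 'c': 0 ⇒ 7;  out=∅∪out(7)={3}
  fail(3) 'dbb': from fail(2)=5 chase 'b': 5 ⇒ 6;  out=∅∪out(6)={2}
  fail(9) 'cad': from fail(8)=0 chase 'd': 0 ⇒ 1;  out=∅∪out(1)=∅
  fail(14) 'bca': from fail(13)=7 chase 'a': 7 ⇒ 8;  out=∅∪out(8)=∅
  fail(18) 'bbb': from fail(6)=5 chase 'b': 5 ⇒ 6;  out={6}∪out(6)={2,6}
  fail(4) 'dbbb': from fail(3)=6 chase 'b': 6 ⇒ 18;  out={0}∪out(18)={0,2,6}
  fail(10) 'cadc': from fail(9)=1 chase 'c': 1→0 ⇒ 7;  out=∅∪out(7)={3}
  fail(15) 'bcad': from fail(14)=8 chase 'd': 8 ⇒ 9;  out=∅∪out(9)=∅
  fail(11) 'cadcb': from fail(10)=7 chase 'b': 7→0 ⇒ 5;  out=∅∪out(5)=∅
  fail(16) 'bcadc': from fail(15)=9 chase 'c': 9 ⇒ 10;  out=∅∪out(10)={3}
  fail(12) 'cadcbc': from fail(11)=5 chase 'c': 5 ⇒ 13;  out={4}∪out(13)={3,4}
  fail(17) 'bcadcb': from fail(16)=10 chase 'b': 10 ⇒ 11;  out={5}∪out(11)={5}

Run:
i=0 'c': node 0→7  → match P3@[0:0]
i=1 'b': node 7→5 (via fail)
i=2 'c': node 5→13  → match P3@[2:2]
i=3 'b': node 13→5 (via fail)
i=4 'd': node 5→1 (via fail)
i=5 'd': node 1→1 (via fail)
i=6 'b': node 1→2  → match P1@[5:6]
i=7 'b': node 2→3  → match P2@[6:7]
i=8 'b': node 3→4  → match P0@[5:8],P2@[7:8],P6@[6:8]
i=9 'a': node 4→0 (via fail)
i=10 'b': node 0→5
i=11 'd': node 5→1 (via fail)
i=12 'c': node 1→7 (via fail)  → match P3@[12:12]
i=13 'a': node 7→8
i=14 'd': node 8→9
i=15 'b': node 9→2 (via fail)  → match P1@[14:15]
i=16 'c': node 2→13 (via fail)  → match P3@[16:16]
i=17 'd': node 13→1 (via fail)
i=18 'b': node 1→2  → match P1@[17:18]
i=19 'b': node 2→3  → match P2@[18:19]
i=20 'c': node 3→13 (via fail)  → match P3@[20:20]
i=21 'd': node 13→1 (via fail)
i=22 'b': node 1→2  → match P1@[21:22]
i=23 'a': node 2→0 (via fail)
i=24 'd': node 0→1
i=25 'c': node 1→7 (via fail)  → match P3@[25:25]
i=26 'a': node 7→8
i=27 'd': node 8→9
i=28 'c': node 9→10  → match P3@[28:28]
i=29 'b': node 10→11
i=30 'c': node 11→12  → match P3@[30:30],P4@[25:30]
i=31 'b': node 12→5 (via fail)
i=32 'b': node 5→6  → match P2@[31:32]
i=33 'b': node 6→18  → match P2@[32:33],P6@[31:33]
i=34 'd': node 18→1 (via fail)
i=35 'c': node 1→7 (via fail)  → match P3@[35:35]
i=36 'a': node 7→8
i=37 'd': node 8→9
i=38 'c': node 9→10  → match P3@[38:38]
i=39 'b': node 10→11
i=40 'd': node 11→1 (via fail)
i=41 'b': node 1→2  → match P1@[40:41]
i=42 'b': node 2→3  → match P2@[41:42]
i=43 'b': node 3→4  → match P0@[40:43],P2@[42:43],P6@[41:43]
i=44 'c': node 4→13 (via fail)  → match P3@[44:44]
i=45 'c': node 13→7 (via fail)  → match P3@[45:45]
i=46 'c': node 7→7 (via fail)  → match P3@[46:46]
i=47 'b': node 7→5 (via fail)
i=48 'a': node 5→0 (via fail)
i=49 'c': node 0→7  → match P3@[49:49]
i=50 'c': node 7→7 (via fail)  → match P3@[50:50]
i=51 'd': node 7→1 (via fail)
i=52 'a': node 1→0 (via fail)
i=53 'b': node 0→5
i=54 'b': node 5→6  → match P2@[53:54]

All matches (sorted): [[0,3],[2,3],[6,1],[7,2],[8,0],[8,2],[8,6],[12,3],[15,1],[16,3],[18,1],[19,2],[20,3],[22,1],[25,3],[28,3],[30,3],[30,4],[32,2],[33,2],[33,6],[35,3],[38,3],[41,1],[42,2],[43,0],[43,2],[43,6],[44,3],[45,3],[46,3],[49,3],[50,3],[54,2]]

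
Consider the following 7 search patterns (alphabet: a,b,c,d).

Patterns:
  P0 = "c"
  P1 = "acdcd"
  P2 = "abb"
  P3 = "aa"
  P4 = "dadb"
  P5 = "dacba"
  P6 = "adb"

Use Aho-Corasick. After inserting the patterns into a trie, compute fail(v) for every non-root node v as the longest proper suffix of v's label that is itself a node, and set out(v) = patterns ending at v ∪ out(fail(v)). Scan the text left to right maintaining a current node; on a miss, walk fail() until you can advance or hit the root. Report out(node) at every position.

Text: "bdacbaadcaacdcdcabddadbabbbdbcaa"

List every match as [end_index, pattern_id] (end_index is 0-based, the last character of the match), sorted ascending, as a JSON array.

Build automaton:
Trie (insert patterns):
  0='ε' goto a→2 c→1 d→10
  1='c' goto ·  [P0 ends]
  2='a' goto a→9 b→7 c→3 d→17
  3='ac' goto d→4
  4='acd' goto c→5
  5='acdc' goto d→6
  6='acdcd' goto ·  [P1 ends]
  7='ab' goto b→8
  8='abb' goto ·  [P2 ends]
  9='aa' goto ·  [P3 ends]
  10='d' goto a→11
  11='da' goto c→14 d→12
  12='dad' goto b→13
  13='dadb' goto ·  [P4 ends]
  14='dac' goto b→15
  15='dacb' goto a→16
  16='dacba' goto ·  [P5 ends]
  17='ad' goto b→18
  18='adb' goto ·  [P6 ends]

BFS fail/out derivation:
  n1('c'): parent n0 fail=0; on 'c' 0 → fail=0;  out {0}∪∅={0}
  n2('a'): parent n0 fail=0; on 'a' 0 → fail=0;  out ∅∪∅=∅
  n10('d'): parent n0 fail=0; on 'd' 0 → fail=0;  out ∅∪∅=∅
  n3('ac'): parent n2 fail=0; on 'c' 0 → fail=1;  out ∅∪{0}={0}
  n7('ab'): parent n2 fail=0; on 'b' 0 → fail=0;  out ∅∪∅=∅
  n9('aa'): parent n2 fail=0; on 'a' 0 → fail=2;  out {3}∪∅={3}
  n11('da'): parent n10 fail=0; on 'a' 0 → fail=2;  out ∅∪∅=∅
  n17('ad'): parent n2 fail=0; on 'd' 0 → fail=10;  out ∅∪∅=∅
  n4('acd'): parent n3 fail=1; on 'd' 1→0 → fail=10;  out ∅∪∅=∅
  n8('abb'): parent n7 fail=0; on 'b' 0 → fail=0;  out {2}∪∅={2}
  n12('dad'): parent n11 fail=2; on 'd' 2 → fail=17;  out ∅∪∅=∅
  n14('dac'): parent n11 fail=2; on 'c' 2 → fail=3;  out ∅∪{0}={0}
  n18('adb'): parent n17 fail=10; on 'b' 10→0 → fail=0;  out {6}∪∅={6}
  n5('acdc'): parent n4 fail=10; on 'c' 10→0 → fail=1;  out ∅∪{0}={0}
  n13('dadb'): parent n12 fail=17; on 'b' 17 → fail=18;  out {4}∪{6}={4,6}
  n15('dacb'): parent n14 fail=3; on 'b' 3→1→0 → fail=0;  out ∅∪∅=∅
  n6('acdcd'): parent n5 fail=1; on 'd' 1→0 → fail=10;  out {1}∪∅={1}
  n16('dacba'): parent n15 fail=0; on 'a' 0 → fail=2;  out {5}∪∅={5}

Scan:
[0] read 'b'  n0⇒n0
[1] read 'd'  n0⇒n10
[2] read 'a'  n10⇒n11
[3] read 'c'  n11⇒n14  → match P0@[3:3]
[4] read 'b'  n14⇒n15
[5] read 'a'  n15⇒n16  → match P5@[1:5]
[6] read 'a'  n16⇒n9 ·f  → match P3@[5:6]
[7] read 'd'  n9⇒n17 ·f
[8] read 'c'  n17⇒n1 ·f  → match P0@[8:8]
[9] read 'a'  n1⇒n2 ·f
[10] read 'a'  n2⇒n9  → match P3@[9:10]
[11] read 'c'  n9⇒n3 ·f  → match P0@[11:11]
[12] read 'd'  n3⇒n4
[13] read 'c'  n4⇒n5  → match P0@[13:13]
[14] read 'd'  n5⇒n6  → match P1@[10:14]
[15] read 'c'  n6⇒n1 ·f  → match P0@[15:15]
[16] read 'a'  n1⇒n2 ·f
[17] read 'b'  n2⇒n7
[18] read 'd'  n7⇒n10 ·f
[19] read 'd'  n10⇒n10 ·f
[20] read 'a'  n10⇒n11
[21] read 'd'  n11⇒n12
[22] read 'b'  n12⇒n13  → match P4@[19:22],P6@[20:22]
[23] read 'a'  n13⇒n2 ·f
[24] read 'b'  n2⇒n7
[25] read 'b'  n7⇒n8  → match P2@[23:25]
[26] read 'b'  n8⇒n0 ·f
[27] read 'd'  n0⇒n10
[28] read 'b'  n10⇒n0 ·f
[29] read 'c'  n0⇒n1  → match P0@[29:29]
[30] read 'a'  n1⇒n2 ·f
[31] read 'a'  n2⇒n9  → match P3@[30:31]

All matches (sorted): [[3,0],[5,5],[6,3],[8,0],[10,3],[11,0],[13,0],[14,1],[15,0],[22,4],[22,6],[25,2],[29,0],[31,3]]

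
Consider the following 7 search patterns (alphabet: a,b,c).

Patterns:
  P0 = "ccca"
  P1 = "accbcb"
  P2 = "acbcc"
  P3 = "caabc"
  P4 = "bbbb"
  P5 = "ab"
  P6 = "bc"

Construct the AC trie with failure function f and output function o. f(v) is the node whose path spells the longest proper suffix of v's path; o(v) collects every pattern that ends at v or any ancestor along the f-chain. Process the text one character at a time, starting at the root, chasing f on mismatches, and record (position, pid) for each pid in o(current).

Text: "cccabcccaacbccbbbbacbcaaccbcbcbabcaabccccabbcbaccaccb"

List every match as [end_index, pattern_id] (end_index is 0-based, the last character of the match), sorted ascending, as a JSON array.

Build automaton:
Trie (insert patterns):
  0='ε' goto a→5 b→18 c→1
  1='c' goto a→14 c→2
  2='cc' goto c→3
  3='ccc' goto a→4
  4='ccca' goto ·  [P0 ends]
  5='a' goto b→22 c→6
  6='ac' goto b→11 c→7
  7='acc' goto b→8
  8='accb' goto c→9
  9='accbc' goto b→10
  10='accbcb' goto ·  [P1 ends]
  11='acb' goto c→12
  12='acbc' goto c→13
  13='acbcc' goto ·  [P2 ends]
  14='ca' goto a→15
  15='caa' goto b→16
  16='caab' goto c→17
  17='caabc' goto ·  [P3 ends]
  18='b' goto b→19 c→23
  19='bb' goto b→20
  20='bbb' goto b→21
  21='bbbb' goto ·  [P4 ends]
  22='ab' goto ·  [P5 ends]
  23='bc' goto ·  [P6 ends]

BFS fail/out derivation:
  fail(1) 'c': from fail(0)=0 chase 'c': 0 ⇒ 0;  out=∅∪out(0)=∅
  fail(5) 'a': from fail(0)=0 chase 'a': 0 ⇒ 0;  out=∅∪out(0)=∅
  fail(18) 'b': from fail(0)=0 chase 'b': 0 ⇒ 0;  out=∅∪out(0)=∅
  fail(2) 'cc': from fail(1)=0 chase 'c': 0 ⇒ 1;  out=∅∪out(1)=∅
  fail(6) 'ac': from fail(5)=0 chase 'c': 0 ⇒ 1;  out=∅∪out(1)=∅
  fail(14) 'ca': from fail(1)=0 chase 'a': 0 ⇒ 5;  out=∅∪out(5)=∅
  fail(19) 'bb': from fail(18)=0 chase 'b': 0 ⇒ 18;  out=∅∪out(18)=∅
  fail(22) 'ab': from fail(5)=0 chase 'b': 0 ⇒ 18;  out={5}∪out(18)={5}
  fail(23) 'bc': from fail(18)=0 chase 'c': 0 ⇒ 1;  out={6}∪out(1)={6}
  fail(3) 'ccc': from fail(2)=1 chase 'c': 1 ⇒ 2;  out=∅∪out(2)=∅
  fail(7) 'acc': from fail(6)=1 chase 'c': 1 ⇒ 2;  out=∅∪out(2)=∅
  fail(11) 'acb': from fail(6)=1 chase 'b': 1→0 ⇒ 18;  out=∅∪out(18)=∅
  fail(15) 'caa': from fail(14)=5 chase 'a': 5→0 ⇒ 5;  out=∅∪out(5)=∅
  fail(20) 'bbb': from fail(19)=18 chase 'b': 18 ⇒ 19;  out=∅∪out(19)=∅
  fail(4) 'ccca': from fail(3)=2 chase 'a': 2→1 ⇒ 14;  out={0}∪out(14)={0}
  fail(8) 'accb': from fail(7)=2 chase 'b': 2→1→0 ⇒ 18;  out=∅∪out(18)=∅
  fail(12) 'acbc': from fail(11)=18 chase 'c': 18 ⇒ 23;  out=∅∪out(23)={6}
  fail(16) 'caab': from fail(15)=5 chase 'b': 5 ⇒ 22;  out=∅∪out(22)={5}
  fail(21) 'bbbb': from fail(20)=19 chase 'b': 19 ⇒ 20;  out={4}∪out(20)={4}
  fail(9) 'accbc': from fail(8)=18 chase 'c': 18 ⇒ 23;  out=∅∪out(23)={6}
  fail(13) 'acbcc': from fail(12)=23 chase 'c': 23→1 ⇒ 2;  out={2}∪out(2)={2}
  fail(17) 'caabc': from fail(16)=22 chase 'c': 22→18 ⇒ 23;  out={3}∪out(23)={3,6}
  fail(10) 'accbcb': from fail(9)=23 chase 'b': 23→1→0 ⇒ 18;  out={1}∪out(18)={1}

Text stream:
i=0 'c': node 0→1
i=1 'c': node 1→2
i=2 'c': node 2→3
i=3 'a': node 3→4  ** P0@[0:3]
i=4 'b': node 4→22 (fail-walked)  ** P5@[3:4]
i=5 'c': node 22→23 (fail-walked)  ** P6@[4:5]
i=6 'c': node 23→2 (fail-walked)
i=7 'c': node 2→3
i=8 'a': node 3→4  ** P0@[5:8]
i=9 'a': node 4→15 (fail-walked)
i=10 'c': node 15→6 (fail-walked)
i=11 'b': node 6→11
i=12 'c': node 11→12  ** P6@[11:12]
i=13 'c': node 12→13  ** P2@[9:13]
i=14 'b': node 13→18 (fail-walked)
i=15 'b': node 18→19
i=16 'b': node 19→20
i=17 'b': node 20→21  ** P4@[14:17]
i=18 'a': node 21→5 (fail-walked)
i=19 'c': node 5→6
i=20 'b': node 6→11
i=21 'c': node 11→12  ** P6@[20:21]
i=22 'a': node 12→14 (fail-walked)
i=23 'a': node 14→15
i=24 'c': node 15→6 (fail-walked)
i=25 'c': node 6→7
i=26 'b': node 7→8
i=27 'c': node 8→9  ** P6@[26:27]
i=28 'b': node 9→10  ** P1@[23:28]
i=29 'c': node 10→23 (fail-walked)  ** P6@[28:29]
i=30 'b': node 23→18 (fail-walked)
i=31 'a': node 18→5 (fail-walked)
i=32 'b': node 5→22  ** P5@[31:32]
i=33 'c': node 22→23 (fail-walked)  ** P6@[32:33]
i=34 'a': node 23→14 (fail-walked)
i=35 'a': node 14→15
i=36 'b': node 15→16  ** P5@[35:36]
i=37 'c': node 16→17  ** P3@[33:37],P6@[36:37]
i=38 'c': node 17→2 (fail-walked)
i=39 'c': node 2→3
i=40 'c': node 3→3 (fail-walked)
i=41 'a': node 3→4  ** P0@[38:41]
i=42 'b': node 4→22 (fail-walked)  ** P5@[41:42]
i=43 'b': node 22→19 (fail-walked)
i=44 'c': node 19→23 (fail-walked)  ** P6@[43:44]
i=45 'b': node 23→18 (fail-walked)
i=46 'a': node 18→5 (fail-walked)
i=47 'c': node 5→6
i=48 'c': node 6→7
i=49 'a': node 7→14 (fail-walked)
i=50 'c': node 14→6 (fail-walked)
i=51 'c': node 6→7
i=52 'b': node 7→8

All matches (sorted): [[3,0],[4,5],[5,6],[8,0],[12,6],[13,2],[17,4],[21,6],[27,6],[28,1],[29,6],[32,5],[33,6],[36,5],[37,3],[37,6],[41,0],[42,5],[44,6]]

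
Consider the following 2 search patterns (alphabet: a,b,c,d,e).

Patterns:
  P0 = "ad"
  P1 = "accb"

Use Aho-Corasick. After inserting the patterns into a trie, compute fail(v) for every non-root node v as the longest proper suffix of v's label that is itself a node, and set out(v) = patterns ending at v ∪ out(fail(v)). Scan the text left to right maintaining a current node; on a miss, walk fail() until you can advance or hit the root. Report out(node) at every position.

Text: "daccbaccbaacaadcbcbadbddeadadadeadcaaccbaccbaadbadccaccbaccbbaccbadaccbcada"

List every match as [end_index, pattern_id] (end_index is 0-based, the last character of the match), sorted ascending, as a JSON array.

Build:
Trie (insert patterns):
  n0 'ε': a→1
  n1 'a': c→3 d→2
  n2 'ad': ·  [P0 ends]
  n3 'ac': c→4
  n4 'acc': b→5
  n5 'accb': ·  [P1 ends]

BFS fail/out derivation:
  fail(1) 'a': from fail(0)=0 chase 'a': 0 ⇒ 0;  out=∅∪out(0)=∅
  fail(2) 'ad': from fail(1)=0 chase 'd': 0 ⇒ 0;  out={0}∪out(0)={0}
  fail(3) 'ac': from fail(1)=0 chase 'c': 0 ⇒ 0;  out=∅∪out(0)=∅
  fail(4) 'acc': from fail(3)=0 chase 'c': 0 ⇒ 0;  out=∅∪out(0)=∅
  fail(5) 'accb': from fail(4)=0 chase 'b': 0 ⇒ 0;  out={1}∪out(0)={1}

Text stream:
pos 0 'd': at 0
pos 1 'a': at 1
pos 2 'c': at 3
pos 3 'c': at 4
pos 4 'b': at 5  → match P1@[1:4]
pos 5 'a': at 1 ·f
pos 6 'c': at 3
pos 7 'c': at 4
pos 8 'b': at 5  → match P1@[5:8]
pos 9 'a': at 1 ·f
pos 10 'a': at 1 ·f
pos 11 'c': at 3
pos 12 'a': at 1 ·f
pos 13 'a': at 1 ·f
pos 14 'd': at 2  → match P0@[13:14]
pos 15 'c': at 0 ·f
pos 16 'b': at 0
pos 17 'c': at 0
pos 18 'b': at 0
pos 19 'a': at 1
pos 20 'd': at 2  → match P0@[19:20]
pos 21 'b': at 0 ·f
pos 22 'd': at 0
pos 23 'd': at 0
pos 24 'e': at 0
pos 25 'a': at 1
pos 26 'd': at 2  → match P0@[25:26]
pos 27 'a': at 1 ·f
pos 28 'd': at 2  → match P0@[27:28]
pos 29 'a': at 1 ·f
pos 30 'd': at 2  → match P0@[29:30]
pos 31 'e': at 0 ·f
pos 32 'a': at 1
pos 33 'd': at 2  → match P0@[32:33]
pos 34 'c': at 0 ·f
pos 35 'a': at 1
pos 36 'a': at 1 ·f
pos 37 'c': at 3
pos 38 'c': at 4
pos 39 'b': at 5  → match P1@[36:39]
pos 40 'a': at 1 ·f
pos 41 'c': at 3
pos 42 'c': at 4
pos 43 'b': at 5  → match P1@[40:43]
pos 44 'a': at 1 ·f
pos 45 'a': at 1 ·f
pos 46 'd': at 2  → match P0@[45:46]
pos 47 'b': at 0 ·f
pos 48 'a': at 1
pos 49 'd': at 2  → match P0@[48:49]
pos 50 'c': at 0 ·f
pos 51 'c': at 0
pos 52 'a': at 1
pos 53 'c': at 3
pos 54 'c': at 4
pos 55 'b': at 5  → match P1@[52:55]
pos 56 'a': at 1 ·f
pos 57 'c': at 3
pos 58 'c': at 4
pos 59 'b': at 5  → match P1@[56:59]
pos 60 'b': at 0 ·f
pos 61 'a': at 1
pos 62 'c': at 3
pos 63 'c': at 4
pos 64 'b': at 5  → match P1@[61:64]
pos 65 'a': at 1 ·f
pos 66 'd': at 2  → match P0@[65:66]
pos 67 'a': at 1 ·f
pos 68 'c': at 3
pos 69 'c': at 4
pos 70 'b': at 5  → match P1@[67:70]
pos 71 'c': at 0 ·f
pos 72 'a': at 1
pos 73 'd': at 2  → match P0@[72:73]
pos 74 'a': at 1 ·f

Matches: [[4,1],[8,1],[14,0],[20,0],[26,0],[28,0],[30,0],[33,0],[39,1],[43,1],[46,0],[49,0],[55,1],[59,1],[64,1],[66,0],[70,1],[73,0]]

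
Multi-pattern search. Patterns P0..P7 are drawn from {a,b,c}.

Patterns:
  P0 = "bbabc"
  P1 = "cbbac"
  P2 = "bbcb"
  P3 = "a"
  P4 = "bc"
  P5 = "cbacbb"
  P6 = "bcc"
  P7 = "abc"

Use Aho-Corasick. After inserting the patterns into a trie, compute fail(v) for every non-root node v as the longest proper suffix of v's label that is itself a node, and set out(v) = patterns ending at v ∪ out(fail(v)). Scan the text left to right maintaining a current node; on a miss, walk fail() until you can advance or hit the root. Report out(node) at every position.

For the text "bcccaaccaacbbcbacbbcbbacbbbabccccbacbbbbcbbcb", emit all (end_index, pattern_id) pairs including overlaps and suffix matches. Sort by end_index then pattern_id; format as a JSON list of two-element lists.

Build:
Trie (insert patterns):
  0='ε' goto a→13 b→1 c→6
  1='b' goto b→2 c→14
  2='bb' goto a→3 c→11
  3='bba' goto b→4
  4='bbab' goto c→5
  5='bbabc' goto ·  [P0 ends]
  6='c' goto b→7
  7='cb' goto a→15 b→8
  8='cbb' goto a→9
  9='cbba' goto c→10
  10='cbbac' goto ·  [P1 ends]
  11='bbc' goto b→12
  12='bbcb' goto ·  [P2 ends]
  13='a' goto b→20  [P3 ends]
  14='bc' goto c→19  [P4 ends]
  15='cba' goto c→16
  16='cbac' goto b→17
  17='cbacb' goto b→18
  18='cbacbb' goto ·  [P5 ends]
  19='bcc' goto ·  [P6 ends]
  20='ab' goto c→21
  21='abc' goto ·  [P7 ends]

Failure links (BFS by depth):
  n1('b'): parent n0 fail=0; on 'b' 0 → fail=0;  out ∅∪∅=∅
  n6('c'): parent n0 fail=0; on 'c' 0 → fail=0;  out ∅∪∅=∅
  n13('a'): parent n0 fail=0; on 'a' 0 → fail=0;  out {3}∪∅={3}
  n2('bb'): parent n1 fail=0; on 'b' 0 → fail=1;  out ∅∪∅=∅
  n7('cb'): parent n6 fail=0; on 'b' 0 → fail=1;  out ∅∪∅=∅
  n14('bc'): parent n1 fail=0; on 'c' 0 → fail=6;  out {4}∪∅={4}
  n20('ab'): parent n13 fail=0; on 'b' 0 → fail=1;  out ∅∪∅=∅
  n3('bba'): parent n2 fail=1; on 'a' 1→0 → fail=13;  out ∅∪{3}={3}
  n8('cbb'): parent n7 fail=1; on 'b' 1 → fail=2;  out ∅∪∅=∅
  n11('bbc'): parent n2 fail=1; on 'c' 1 → fail=14;  out ∅∪{4}={4}
  n15('cba'): parent n7 fail=1; on 'a' 1→0 → fail=13;  out ∅∪{3}={3}
  n19('bcc'): parent n14 fail=6; on 'c' 6→0 → fail=6;  out {6}∪∅={6}
  n21('abc'): parent n20 fail=1; on 'c' 1 → fail=14;  out {7}∪{4}={4,7}
  n4('bbab'): parent n3 fail=13; on 'b' 13 → fail=20;  out ∅∪∅=∅
  n9('cbba'): parent n8 fail=2; on 'a' 2 → fail=3;  out ∅∪{3}={3}
  n12('bbcb'): parent n11 fail=14; on 'b' 14→6 → fail=7;  out {2}∪∅={2}
  n16('cbac'): parent n15 fail=13; on 'c' 13→0 → fail=6;  out ∅∪∅=∅
  n5('bbabc'): parent n4 fail=20; on 'c' 20 → fail=21;  out {0}∪{4,7}={0,4,7}
  n10('cbbac'): parent n9 fail=3; on 'c' 3→13→0 → fail=6;  out {1}∪∅={1}
  n17('cbacb'): parent n16 fail=6; on 'b' 6 → fail=7;  out ∅∪∅=∅
  n18('cbacbb'): parent n17 fail=7; on 'b' 7 → fail=8;  out {5}∪∅={5}

Text stream:
i=0 'b': node 0→1
i=1 'c': node 1→14  emit P4@[0:1]
i=2 'c': node 14→19  emit P6@[0:2]
i=3 'c': node 19→6 (via fail)
i=4 'a': node 6→13 (via fail)  emit P3@[4:4]
i=5 'a': node 13→13 (via fail)  emit P3@[5:5]
i=6 'c': node 13→6 (via fail)
i=7 'c': node 6→6 (via fail)
i=8 'a': node 6→13 (via fail)  emit P3@[8:8]
i=9 'a': node 13→13 (via fail)  emit P3@[9:9]
i=10 'c': node 13→6 (via fail)
i=11 'b': node 6→7
i=12 'b': node 7→8
i=13 'c': node 8→11 (via fail)  emit P4@[12:13]
i=14 'b': node 11→12  emit P2@[11:14]
i=15 'a': node 12→15 (via fail)  emit P3@[15:15]
i=16 'c': node 15→16
i=17 'b': node 16→17
i=18 'b': node 17→18  emit P5@[13:18]
i=19 'c': node 18→11 (via fail)  emit P4@[18:19]
i=20 'b': node 11→12  emit P2@[17:20]
i=21 'b': node 12→8 (via fail)
i=22 'a': node 8→9  emit P3@[22:22]
i=23 'c': node 9→10  emit P1@[19:23]
i=24 'b': node 10→7 (via fail)
i=25 'b': node 7→8
i=26 'b': node 8→2 (via fail)
i=27 'a': node 2→3  emit P3@[27:27]
i=28 'b': node 3→4
i=29 'c': node 4→5  emit P0@[25:29],P4@[28:29],P7@[27:29]
i=30 'c': node 5→19 (via fail)  emit P6@[28:30]
i=31 'c': node 19→6 (via fail)
i=32 'c': node 6→6 (via fail)
i=33 'b': node 6→7
i=34 'a': node 7→15  emit P3@[34:34]
i=35 'c': node 15→16
i=36 'b': node 16→17
i=37 'b': node 17→18  emit P5@[32:37]
i=38 'b': node 18→2 (via fail)
i=39 'b': node 2→2 (via fail)
i=40 'c': node 2→11  emit P4@[39:40]
i=41 'b': node 11→12  emit P2@[38:41]
i=42 'b': node 12→8 (via fail)
i=43 'c': node 8→11 (via fail)  emit P4@[42:43]
i=44 'b': node 11→12  emit P2@[41:44]

Result: [[1,4],[2,6],[4,3],[5,3],[8,3],[9,3],[13,4],[14,2],[15,3],[18,5],[19,4],[20,2],[22,3],[23,1],[27,3],[29,0],[29,4],[29,7],[30,6],[34,3],[37,5],[40,4],[41,2],[43,4],[44,2]]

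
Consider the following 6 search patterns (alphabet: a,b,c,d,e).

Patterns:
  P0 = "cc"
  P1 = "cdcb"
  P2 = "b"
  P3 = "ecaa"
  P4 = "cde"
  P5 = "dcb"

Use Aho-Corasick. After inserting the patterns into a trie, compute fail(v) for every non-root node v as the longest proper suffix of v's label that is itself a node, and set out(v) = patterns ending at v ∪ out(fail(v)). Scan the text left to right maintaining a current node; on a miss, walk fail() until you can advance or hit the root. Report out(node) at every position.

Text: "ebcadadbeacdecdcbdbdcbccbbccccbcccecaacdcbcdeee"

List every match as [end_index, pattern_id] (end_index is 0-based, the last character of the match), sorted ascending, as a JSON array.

Build automaton:
Trie (insert patterns):
  n0 'ε': b→6 c→1 d→12 e→7
  n1 'c': c→2 d→3
  n2 'cc': ·  [P0 ends]
  n3 'cd': c→4 e→11
  n4 'cdc': b→5
  n5 'cdcb': ·  [P1 ends]
  n6 'b': ·  [P2 ends]
  n7 'e': c→8
  n8 'ec': a→9
  n9 'eca': a→10
  n10 'ecaa': ·  [P3 ends]
  n11 'cde': ·  [P4 ends]
  n12 'd': c→13
  n13 'dc': b→14
  n14 'dcb': ·  [P5 ends]

BFS fail/out derivation:
  fail(1) 'c': from fail(0)=0 chase 'c': 0 ⇒ 0;  out=∅∪out(0)=∅
  fail(6) 'b': from fail(0)=0 chase 'b': 0 ⇒ 0;  out={2}∪out(0)={2}
  fail(7) 'e': from fail(0)=0 chase 'e': 0 ⇒ 0;  out=∅∪out(0)=∅
  fail(12) 'd': from fail(0)=0 chase 'd': 0 ⇒ 0;  out=∅∪out(0)=∅
  fail(2) 'cc': from fail(1)=0 chase 'c': 0 ⇒ 1;  out={0}∪out(1)={0}
  fail(3) 'cd': from fail(1)=0 chase 'd': 0 ⇒ 12;  out=∅∪out(12)=∅
  fail(8) 'ec': from fail(7)=0 chase 'c': 0 ⇒ 1;  out=∅∪out(1)=∅
  fail(13) 'dc': from fail(12)=0 chase 'c': 0 ⇒ 1;  out=∅∪out(1)=∅
  fail(4) 'cdc': from fail(3)=12 chase 'c': 12 ⇒ 13;  out=∅∪out(13)=∅
  fail(9) 'eca': from fail(8)=1 chase 'a': 1→0 ⇒ 0;  out=∅∪out(0)=∅
  fail(11) 'cde': from fail(3)=12 chase 'e': 12→0 ⇒ 7;  out={4}∪out(7)={4}
  fail(14) 'dcb': from fail(13)=1 chase 'b': 1→0 ⇒ 6;  out={5}∪out(6)={2,5}
  fail(5) 'cdcb': from fail(4)=13 chase 'b': 13 ⇒ 14;  out={1}∪out(14)={1,2,5}
  fail(10) 'ecaa': from fail(9)=0 chase 'a': 0 ⇒ 0;  out={3}∪out(0)={3}

Text stream:
pos 0 'e': at 7
pos 1 'b': at 6 ·f  ** P2@[1:1]
pos 2 'c': at 1 ·f
pos 3 'a': at 0 ·f
pos 4 'd': at 12
pos 5 'a': at 0 ·f
pos 6 'd': at 12
pos 7 'b': at 6 ·f  ** P2@[7:7]
pos 8 'e': at 7 ·f
pos 9 'a': at 0 ·f
pos 10 'c': at 1
pos 11 'd': at 3
pos 12 'e': at 11  ** P4@[10:12]
pos 13 'c': at 8 ·f
pos 14 'd': at 3 ·f
pos 15 'c': at 4
pos 16 'b': at 5  ** P1@[13:16],P2@[16:16],P5@[14:16]
pos 17 'd': at 12 ·f
pos 18 'b': at 6 ·f  ** P2@[18:18]
pos 19 'd': at 12 ·f
pos 20 'c': at 13
pos 21 'b': at 14  ** P2@[21:21],P5@[19:21]
pos 22 'c': at 1 ·f
pos 23 'c': at 2  ** P0@[22:23]
pos 24 'b': at 6 ·f  ** P2@[24:24]
pos 25 'b': at 6 ·f  ** P2@[25:25]
pos 26 'c': at 1 ·f
pos 27 'c': at 2  ** P0@[26:27]
pos 28 'c': at 2 ·f  ** P0@[27:28]
pos 29 'c': at 2 ·f  ** P0@[28:29]
pos 30 'b': at 6 ·f  ** P2@[30:30]
pos 31 'c': at 1 ·f
pos 32 'c': at 2  ** P0@[31:32]
pos 33 'c': at 2 ·f  ** P0@[32:33]
pos 34 'e': at 7 ·f
pos 35 'c': at 8
pos 36 'a': at 9
pos 37 'a': at 10  ** P3@[34:37]
pos 38 'c': at 1 ·f
pos 39 'd': at 3
pos 40 'c': at 4
pos 41 'b': at 5  ** P1@[38:41],P2@[41:41],P5@[39:41]
pos 42 'c': at 1 ·f
pos 43 'd': at 3
pos 44 'e': at 11  ** P4@[42:44]
pos 45 'e': at 7 ·f
pos 46 'e': at 7 ·f

Result: [[1,2],[7,2],[12,4],[16,1],[16,2],[16,5],[18,2],[21,2],[21,5],[23,0],[24,2],[25,2],[27,0],[28,0],[29,0],[30,2],[32,0],[33,0],[37,3],[41,1],[41,2],[41,5],[44,4]]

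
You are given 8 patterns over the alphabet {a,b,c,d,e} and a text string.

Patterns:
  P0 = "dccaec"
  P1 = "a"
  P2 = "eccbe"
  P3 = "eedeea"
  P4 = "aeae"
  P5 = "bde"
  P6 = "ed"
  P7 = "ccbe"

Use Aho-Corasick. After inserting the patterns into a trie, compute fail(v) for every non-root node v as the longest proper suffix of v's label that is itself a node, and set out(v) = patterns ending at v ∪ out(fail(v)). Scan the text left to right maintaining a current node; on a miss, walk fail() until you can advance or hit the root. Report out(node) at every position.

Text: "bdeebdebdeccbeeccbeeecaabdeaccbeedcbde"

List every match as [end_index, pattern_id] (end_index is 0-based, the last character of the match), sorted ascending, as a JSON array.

Build:
Trie nodes:
  0='ε' goto a→7 b→21 c→25 d→1 e→8
  1='d' goto c→2
  2='dc' goto c→3
  3='dcc' goto a→4
  4='dcca' goto e→5
  5='dccae' goto c→6
  6='dccaec' goto ·  [P0 ends]
  7='a' goto e→18  [P1 ends]
  8='e' goto c→9 d→24 e→13
  9='ec' goto c→10
  10='ecc' goto b→11
  11='eccb' goto e→12
  12='eccbe' goto ·  [P2 ends]
  13='ee' goto d→14
  14='eed' goto e→15
  15='eede' goto e→16
  16='eedee' goto a→17
  17='eedeea' goto ·  [P3 ends]
  18='ae' goto a→19
  19='aea' goto e→20
  20='aeae' goto ·  [P4 ends]
  21='b' goto d→22
  22='bd' goto e→23
  23='bde' goto ·  [P5 ends]
  24='ed' goto ·  [P6 ends]
  25='c' goto c→26
  26='cc' goto b→27
  27='ccb' goto e→28
  28='ccbe' goto ·  [P7 ends]

Failure links (BFS by depth):
  fail(1) 'd': from fail(0)=0 chase 'd': 0 ⇒ 0;  out=∅∪out(0)=∅
  fail(7) 'a': from fail(0)=0 chase 'a': 0 ⇒ 0;  out={1}∪out(0)={1}
  fail(8) 'e': from fail(0)=0 chase 'e': 0 ⇒ 0;  out=∅∪out(0)=∅
  fail(21) 'b': from fail(0)=0 chase 'b': 0 ⇒ 0;  out=∅∪out(0)=∅
  fail(25) 'c': from fail(0)=0 chase 'c': 0 ⇒ 0;  out=∅∪out(0)=∅
  fail(2) 'dc': from fail(1)=0 chase 'c': 0 ⇒ 25;  out=∅∪out(25)=∅
  fail(9) 'ec': from fail(8)=0 chase 'c': 0 ⇒ 25;  out=∅∪out(25)=∅
  fail(13) 'ee': from fail(8)=0 chase 'e': 0 ⇒ 8;  out=∅∪out(8)=∅
  fail(18) 'ae': from fail(7)=0 chase 'e': 0 ⇒ 8;  out=∅∪out(8)=∅
  fail(22) 'bd': from fail(21)=0 chase 'd': 0 ⇒ 1;  out=∅∪out(1)=∅
  fail(24) 'ed': from fail(8)=0 chase 'd': 0 ⇒ 1;  out={6}∪out(1)={6}
  fail(26) 'cc': from fail(25)=0 chase 'c': 0 ⇒ 25;  out=∅∪out(25)=∅
  fail(3) 'dcc': from fail(2)=25 chase 'c': 25 ⇒ 26;  out=∅∪out(26)=∅
  fail(10) 'ecc': from fail(9)=25 chase 'c': 25 ⇒ 26;  out=∅∪out(26)=∅
  fail(14) 'eed': from fail(13)=8 chase 'd': 8 ⇒ 24;  out=∅∪out(24)={6}
  fail(19) 'aea': from fail(18)=8 chase 'a': 8→0 ⇒ 7;  out=∅∪out(7)={1}
  fail(23) 'bde': from fail(22)=1 chase 'e': 1→0 ⇒ 8;  out={5}∪out(8)={5}
  fail(27) 'ccb': from fail(26)=25 chase 'b': 25→0 ⇒ 21;  out=∅∪out(21)=∅
  fail(4) 'dcca': from fail(3)=26 chase 'a': 26→25→0 ⇒ 7;  out=∅∪out(7)={1}
  fail(11) 'eccb': from fail(10)=26 chase 'b': 26 ⇒ 27;  out=∅∪out(27)=∅
  fail(15) 'eede': from fail(14)=24 chase 'e': 24→1→0 ⇒ 8;  out=∅∪out(8)=∅
  fail(20) 'aeae': from fail(19)=7 chase 'e': 7 ⇒ 18;  out={4}∪out(18)={4}
  fail(28) 'ccbe': from fail(27)=21 chase 'e': 21→0 ⇒ 8;  out={7}∪out(8)={7}
  fail(5) 'dccae': from fail(4)=7 chase 'e': 7 ⇒ 18;  out=∅∪out(18)=∅
  fail(12) 'eccbe': from fail(11)=27 chase 'e': 27 ⇒ 28;  out={2}∪out(28)={2,7}
  fail(16) 'eedee': from fail(15)=8 chase 'e': 8 ⇒ 13;  out=∅∪out(13)=∅
  fail(6) 'dccaec': from fail(5)=18 chase 'c': 18→8 ⇒ 9;  out={0}∪out(9)={0}
  fail(17) 'eedeea': from fail(16)=13 chase 'a': 13→8→0 ⇒ 7;  out={3}∪out(7)={1,3}

Scan:
[0] read 'b'  n0⇒n21
[1] read 'd'  n21⇒n22
[2] read 'e'  n22⇒n23  ** P5@[0:2]
[3] read 'e'  n23⇒n13 (via fail)
[4] read 'b'  n13⇒n21 (via fail)
[5] read 'd'  n21⇒n22
[6] read 'e'  n22⇒n23  ** P5@[4:6]
[7] read 'b'  n23⇒n21 (via fail)
[8] read 'd'  n21⇒n22
[9] read 'e'  n22⇒n23  ** P5@[7:9]
[10] read 'c'  n23⇒n9 (via fail)
[11] read 'c'  n9⇒n10
[12] read 'b'  n10⇒n11
[13] read 'e'  n11⇒n12  ** P2@[9:13],P7@[10:13]
[14] read 'e'  n12⇒n13 (via fail)
[15] read 'c'  n13⇒n9 (via fail)
[16] read 'c'  n9⇒n10
[17] read 'b'  n10⇒n11
[18] read 'e'  n11⇒n12  ** P2@[14:18],P7@[15:18]
[19] read 'e'  n12⇒n13 (via fail)
[20] read 'e'  n13⇒n13 (via fail)
[21] read 'c'  n13⇒n9 (via fail)
[22] read 'a'  n9⇒n7 (via fail)  ** P1@[22:22]
[23] read 'a'  n7⇒n7 (via fail)  ** P1@[23:23]
[24] read 'b'  n7⇒n21 (via fail)
[25] read 'd'  n21⇒n22
[26] read 'e'  n22⇒n23  ** P5@[24:26]
[27] read 'a'  n23⇒n7 (via fail)  ** P1@[27:27]
[28] read 'c'  n7⇒n25 (via fail)
[29] read 'c'  n25⇒n26
[30] read 'b'  n26⇒n27
[31] read 'e'  n27⇒n28  ** P7@[28:31]
[32] read 'e'  n28⇒n13 (via fail)
[33] read 'd'  n13⇒n14  ** P6@[32:33]
[34] read 'c'  n14⇒n2 (via fail)
[35] read 'b'  n2⇒n21 (via fail)
[36] read 'd'  n21⇒n22
[37] read 'e'  n22⇒n23  ** P5@[35:37]

Result: [[2,5],[6,5],[9,5],[13,2],[13,7],[18,2],[18,7],[22,1],[23,1],[26,5],[27,1],[31,7],[33,6],[37,5]]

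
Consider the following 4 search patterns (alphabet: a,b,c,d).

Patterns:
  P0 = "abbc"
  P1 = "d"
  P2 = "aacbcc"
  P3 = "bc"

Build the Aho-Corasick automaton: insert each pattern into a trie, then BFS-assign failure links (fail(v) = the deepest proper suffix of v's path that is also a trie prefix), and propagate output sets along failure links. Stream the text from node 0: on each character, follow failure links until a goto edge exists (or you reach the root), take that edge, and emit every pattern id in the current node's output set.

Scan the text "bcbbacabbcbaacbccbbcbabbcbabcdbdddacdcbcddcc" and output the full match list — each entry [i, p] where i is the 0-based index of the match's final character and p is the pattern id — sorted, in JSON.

Construct AC machine:
Trie (insert patterns):
  n0 'ε': a→1 b→11 d→5
  n1 'a': a→6 b→2
  n2 'ab': b→3
  n3 'abb': c→4
  n4 'abbc': ·  [P0 ends]
  n5 'd': ·  [P1 ends]
  n6 'aa': c→7
  n7 'aac': b→8
  n8 'aacb': c→9
  n9 'aacbc': c→10
  n10 'aacbcc': ·  [P2 ends]
  n11 'b': c→12
  n12 'bc': ·  [P3 ends]

Failure links (BFS by depth):
  n1('a'): parent n0 fail=0; on 'a' 0 → fail=0;  out ∅∪∅=∅
  n5('d'): parent n0 fail=0; on 'd' 0 → fail=0;  out {1}∪∅={1}
  n11('b'): parent n0 fail=0; on 'b' 0 → fail=0;  out ∅∪∅=∅
  n2('ab'): parent n1 fail=0; on 'b' 0 → fail=11;  out ∅∪∅=∅
  n6('aa'): parent n1 fail=0; on 'a' 0 → fail=1;  out ∅∪∅=∅
  n12('bc'): parent n11 fail=0; on 'c' 0 → fail=0;  out {3}∪∅={3}
  n3('abb'): parent n2 fail=11; on 'b' 11→0 → fail=11;  out ∅∪∅=∅
  n7('aac'): parent n6 fail=1; on 'c' 1→0 → fail=0;  out ∅∪∅=∅
  n4('abbc'): parent n3 fail=11; on 'c' 11 → fail=12;  out {0}∪{3}={0,3}
  n8('aacb'): parent n7 fail=0; on 'b' 0 → fail=11;  out ∅∪∅=∅
  n9('aacbc'): parent n8 fail=11; on 'c' 11 → fail=12;  out ∅∪{3}={3}
  n10('aacbcc'): parent n9 fail=12; on 'c' 12→0 → fail=0;  out {2}∪∅={2}

Run:
[0] read 'b'  n0⇒n11
[1] read 'c'  n11⇒n12  emit P3@[0:1]
[2] read 'b'  n12⇒n11 ·f
[3] read 'b'  n11⇒n11 ·f
[4] read 'a'  n11⇒n1 ·f
[5] read 'c'  n1⇒n0 ·f
[6] read 'a'  n0⇒n1
[7] read 'b'  n1⇒n2
[8] read 'b'  n2⇒n3
[9] read 'c'  n3⇒n4  emit P0@[6:9],P3@[8:9]
[10] read 'b'  n4⇒n11 ·f
[11] read 'a'  n11⇒n1 ·f
[12] read 'a'  n1⇒n6
[13] read 'c'  n6⇒n7
[14] read 'b'  n7⇒n8
[15] read 'c'  n8⇒n9  emit P3@[14:15]
[16] read 'c'  n9⇒n10  emit P2@[11:16]
[17] read 'b'  n10⇒n11 ·f
[18] read 'b'  n11⇒n11 ·f
[19] read 'c'  n11⇒n12  emit P3@[18:19]
[20] read 'b'  n12⇒n11 ·f
[21] read 'a'  n11⇒n1 ·f
[22] read 'b'  n1⇒n2
[23] read 'b'  n2⇒n3
[24] read 'c'  n3⇒n4  emit P0@[21:24],P3@[23:24]
[25] read 'b'  n4⇒n11 ·f
[26] read 'a'  n11⇒n1 ·f
[27] read 'b'  n1⇒n2
[28] read 'c'  n2⇒n12 ·f  emit P3@[27:28]
[29] read 'd'  n12⇒n5 ·f  emit P1@[29:29]
[30] read 'b'  n5⇒n11 ·f
[31] read 'd'  n11⇒n5 ·f  emit P1@[31:31]
[32] read 'd'  n5⇒n5 ·f  emit P1@[32:32]
[33] read 'd'  n5⇒n5 ·f  emit P1@[33:33]
[34] read 'a'  n5⇒n1 ·f
[35] read 'c'  n1⇒n0 ·f
[36] read 'd'  n0⇒n5  emit P1@[36:36]
[37] read 'c'  n5⇒n0 ·f
[38] read 'b'  n0⇒n11
[39] read 'c'  n11⇒n12  emit P3@[38:39]
[40] read 'd'  n12⇒n5 ·f  emit P1@[40:40]
[41] read 'd'  n5⇒n5 ·f  emit P1@[41:41]
[42] read 'c'  n5⇒n0 ·f
[43] read 'c'  n0⇒n0

All matches (sorted): [[1,3],[9,0],[9,3],[15,3],[16,2],[19,3],[24,0],[24,3],[28,3],[29,1],[31,1],[32,1],[33,1],[36,1],[39,3],[40,1],[41,1]]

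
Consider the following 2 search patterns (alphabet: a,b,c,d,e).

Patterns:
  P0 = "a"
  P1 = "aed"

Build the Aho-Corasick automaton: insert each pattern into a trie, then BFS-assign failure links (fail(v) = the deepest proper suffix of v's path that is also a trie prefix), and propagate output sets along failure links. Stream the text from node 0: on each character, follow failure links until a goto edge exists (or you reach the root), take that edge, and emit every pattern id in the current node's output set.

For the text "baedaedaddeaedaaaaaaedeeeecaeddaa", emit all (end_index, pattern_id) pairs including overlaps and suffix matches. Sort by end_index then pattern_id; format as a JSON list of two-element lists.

Construct AC machine:
Trie nodes:
  0='ε' goto a→1
  1='a' goto e→2  ←P0
  2='ae' goto d→3
  3='aed' goto ·  ←P1

BFS fail/out derivation:
  n1('a'): parent n0 fail=0; on 'a' 0 → fail=0;  out {0}∪∅={0}
  n2('ae'): parent n1 fail=0; on 'e' 0 → fail=0;  out ∅∪∅=∅
  n3('aed'): parent n2 fail=0; on 'd' 0 → fail=0;  out {1}∪∅={1}

Text stream:
pos 0 'b': at 0
pos 1 'a': at 1  ** P0@[1:1]
pos 2 'e': at 2
pos 3 'd': at 3  ** P1@[1:3]
pos 4 'a': at 1 ·f  ** P0@[4:4]
pos 5 'e': at 2
pos 6 'd': at 3  ** P1@[4:6]
pos 7 'a': at 1 ·f  ** P0@[7:7]
pos 8 'd': at 0 ·f
pos 9 'd': at 0
pos 10 'e': at 0
pos 11 'a': at 1  ** P0@[11:11]
pos 12 'e': at 2
pos 13 'd': at 3  ** P1@[11:13]
pos 14 'a': at 1 ·f  ** P0@[14:14]
pos 15 'a': at 1 ·f  ** P0@[15:15]
pos 16 'a': at 1 ·f  ** P0@[16:16]
pos 17 'a': at 1 ·f  ** P0@[17:17]
pos 18 'a': at 1 ·f  ** P0@[18:18]
pos 19 'a': at 1 ·f  ** P0@[19:19]
pos 20 'e': at 2
pos 21 'd': at 3  ** P1@[19:21]
pos 22 'e': at 0 ·f
pos 23 'e': at 0
pos 24 'e': at 0
pos 25 'e': at 0
pos 26 'c': at 0
pos 27 'a': at 1  ** P0@[27:27]
pos 28 'e': at 2
pos 29 'd': at 3  ** P1@[27:29]
pos 30 'd': at 0 ·f
pos 31 'a': at 1  ** P0@[31:31]
pos 32 'a': at 1 ·f  ** P0@[32:32]

All matches (sorted): [[1,0],[3,1],[4,0],[6,1],[7,0],[11,0],[13,1],[14,0],[15,0],[16,0],[17,0],[18,0],[19,0],[21,1],[27,0],[29,1],[31,0],[32,0]]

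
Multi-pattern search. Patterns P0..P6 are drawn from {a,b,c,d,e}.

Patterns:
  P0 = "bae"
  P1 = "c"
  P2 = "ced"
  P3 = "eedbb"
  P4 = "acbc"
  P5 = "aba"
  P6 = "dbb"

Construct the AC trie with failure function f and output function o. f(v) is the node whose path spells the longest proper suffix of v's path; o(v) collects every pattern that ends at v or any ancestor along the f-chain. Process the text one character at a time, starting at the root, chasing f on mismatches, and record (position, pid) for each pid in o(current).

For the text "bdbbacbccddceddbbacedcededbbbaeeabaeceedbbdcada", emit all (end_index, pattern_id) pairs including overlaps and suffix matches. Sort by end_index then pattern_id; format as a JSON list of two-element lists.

Build:
Trie nodes:
  n0 'ε': a→12 b→1 c→4 d→18 e→7
  n1 'b': a→2
  n2 'ba': e→3
  n3 'bae': ·  ←P0
  n4 'c': e→5  ←P1
  n5 'ce': d→6
  n6 'ced': ·  ←P2
  n7 'e': e→8
  n8 'ee': d→9
  n9 'eed': b→10
  n10 'eedb': b→11
  n11 'eedbb': ·  ←P3
  n12 'a': b→16 c→13
  n13 'ac': b→14
  n14 'acb': c→15
  n15 'acbc': ·  ←P4
  n16 'ab': a→17
  n17 'aba': ·  ←P5
  n18 'd': b→19
  n19 'db': b→20
  n20 'dbb': ·  ←P6

BFS fail/out derivation:
  fail(1) 'b': from fail(0)=0 chase 'b': 0 ⇒ 0;  out=∅∪out(0)=∅
  fail(4) 'c': from fail(0)=0 chase 'c': 0 ⇒ 0;  out={1}∪out(0)={1}
  fail(7) 'e': from fail(0)=0 chase 'e': 0 ⇒ 0;  out=∅∪out(0)=∅
  fail(12) 'a': from fail(0)=0 chase 'a': 0 ⇒ 0;  out=∅∪out(0)=∅
  fail(18) 'd': from fail(0)=0 chase 'd': 0 ⇒ 0;  out=∅∪out(0)=∅
  fail(2) 'ba': from fail(1)=0 chase 'a': 0 ⇒ 12;  out=∅∪out(12)=∅
  fail(5) 'ce': from fail(4)=0 chase 'e': 0 ⇒ 7;  out=∅∪out(7)=∅
  fail(8) 'ee': from fail(7)=0 chase 'e': 0 ⇒ 7;  out=∅∪out(7)=∅
  fail(13) 'ac': from fail(12)=0 chase 'c': 0 ⇒ 4;  out=∅∪out(4)={1}
  fail(16) 'ab': from fail(12)=0 chase 'b': 0 ⇒ 1;  out=∅∪out(1)=∅
  fail(19) 'db': from fail(18)=0 chase 'b': 0 ⇒ 1;  out=∅∪out(1)=∅
  fail(3) 'bae': from fail(2)=12 chase 'e': 12→0 ⇒ 7;  out={0}∪out(7)={0}
  fail(6) 'ced': from fail(5)=7 chase 'd': 7→0 ⇒ 18;  out={2}∪out(18)={2}
  fail(9) 'eed': from fail(8)=7 chase 'd': 7→0 ⇒ 18;  out=∅∪out(18)=∅
  fail(14) 'acb': from fail(13)=4 chase 'b': 4→0 ⇒ 1;  out=∅∪out(1)=∅
  fail(17) 'aba': from fail(16)=1 chase 'a': 1 ⇒ 2;  out={5}∪out(2)={5}
  fail(20) 'dbb': from fail(19)=1 chase 'b': 1→0 ⇒ 1;  out={6}∪out(1)={6}
  fail(10) 'eedb': from fail(9)=18 chase 'b': 18 ⇒ 19;  out=∅∪out(19)=∅
  fail(15) 'acbc': from fail(14)=1 chase 'c': 1→0 ⇒ 4;  out={4}∪out(4)={1,4}
  fail(11) 'eedbb': from fail(10)=19 chase 'b': 19 ⇒ 20;  out={3}∪out(20)={3,6}

Scan:
pos 0 'b': at 1
pos 1 'd': at 18 (fail-walked)
pos 2 'b': at 19
pos 3 'b': at 20  ** P6@[1:3]
pos 4 'a': at 2 (fail-walked)
pos 5 'c': at 13 (fail-walked)  ** P1@[5:5]
pos 6 'b': at 14
pos 7 'c': at 15  ** P1@[7:7],P4@[4:7]
pos 8 'c': at 4 (fail-walked)  ** P1@[8:8]
pos 9 'd': at 18 (fail-walked)
pos 10 'd': at 18 (fail-walked)
pos 11 'c': at 4 (fail-walked)  ** P1@[11:11]
pos 12 'e': at 5
pos 13 'd': at 6  ** P2@[11:13]
pos 14 'd': at 18 (fail-walked)
pos 15 'b': at 19
pos 16 'b': at 20  ** P6@[14:16]
pos 17 'a': at 2 (fail-walked)
pos 18 'c': at 13 (fail-walked)  ** P1@[18:18]
pos 19 'e': at 5 (fail-walked)
pos 20 'd': at 6  ** P2@[18:20]
pos 21 'c': at 4 (fail-walked)  ** P1@[21:21]
pos 22 'e': at 5
pos 23 'd': at 6  ** P2@[21:23]
pos 24 'e': at 7 (fail-walked)
pos 25 'd': at 18 (fail-walked)
pos 26 'b': at 19
pos 27 'b': at 20  ** P6@[25:27]
pos 28 'b': at 1 (fail-walked)
pos 29 'a': at 2
pos 30 'e': at 3  ** P0@[28:30]
pos 31 'e': at 8 (fail-walked)
pos 32 'a': at 12 (fail-walked)
pos 33 'b': at 16
pos 34 'a': at 17  ** P5@[32:34]
pos 35 'e': at 3 (fail-walked)  ** P0@[33:35]
pos 36 'c': at 4 (fail-walked)  ** P1@[36:36]
pos 37 'e': at 5
pos 38 'e': at 8 (fail-walked)
pos 39 'd': at 9
pos 40 'b': at 10
pos 41 'b': at 11  ** P3@[37:41],P6@[39:41]
pos 42 'd': at 18 (fail-walked)
pos 43 'c': at 4 (fail-walked)  ** P1@[43:43]
pos 44 'a': at 12 (fail-walked)
pos 45 'd': at 18 (fail-walked)
pos 46 'a': at 12 (fail-walked)

Result: [[3,6],[5,1],[7,1],[7,4],[8,1],[11,1],[13,2],[16,6],[18,1],[20,2],[21,1],[23,2],[27,6],[30,0],[34,5],[35,0],[36,1],[41,3],[41,6],[43,1]]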